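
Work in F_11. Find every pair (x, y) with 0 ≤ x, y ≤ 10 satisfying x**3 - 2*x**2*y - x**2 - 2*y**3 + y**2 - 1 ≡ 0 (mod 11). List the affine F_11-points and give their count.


Affine F_11-points: {(0, 7), (1, 4), (2, 3), (4, 7), (5, 0), (6, 6), (8, 5), (9, 1), (10, 8)}; count = 9.

For each of the 121 pairs (x, y) ∈ F_11², evaluate f(x, y) mod 11. Record the zeros.
  x = 0: [0↦10, 1↦9, 2↦9, 3↦9, 4↦8, 5↦5, 6↦10, 7↦0, 8↦7, 9↦8, 10↦2]  zeros at y ∈ {7}
  x = 1: [0↦10, 1↦7, 2↦5, 3↦3, 4↦0, 5↦6, 6↦9, 7↦8, 8↦2, 9↦1, 10↦4]  zeros at y ∈ {4}
  x = 2: [0↦3, 1↦5, 2↦8, 3↦0, 4↦2, 5↦2, 6↦10, 7↦3, 8↦2, 9↦6, 10↦3]  zeros at y ∈ {3}
  x = 3: [0↦6, 1↦9, 2↦2, 3↦6, 4↦9, 5↦10, 6↦8, 7↦2, 8↦2, 9↦7, 10↦5]  zeros at y ∈ ∅
  x = 4: [0↦3, 1↦3, 2↦4, 3↦5, 4↦5, 5↦3, 6↦9, 7↦0, 8↦8, 9↦10, 10↦5]  zeros at y ∈ {7}
  x = 5: [0↦0, 1↦4, 2↦9, 3↦3, 4↦7, 5↦9, 6↦8, 7↦3, 8↦4, 9↦10, 10↦9]  zeros at y ∈ {0}
  x = 6: [0↦3, 1↦7, 2↦1, 3↦6, 4↦10, 5↦1, 6↦0, 7↦6, 8↦7, 9↦2, 10↦1]  zeros at y ∈ {6}
  x = 7: [0↦7, 1↦7, 2↦8, 3↦9, 4↦9, 5↦7, 6↦2, 7↦4, 8↦1, 9↦3, 10↦9]  zeros at y ∈ ∅
  x = 8: [0↦7, 1↦10, 2↦3, 3↦7, 4↦10, 5↦0, 6↦9, 7↦3, 8↦3, 9↦8, 10↦6]  zeros at y ∈ {5}
  x = 9: [0↦9, 1↦0, 2↦3, 3↦6, 4↦8, 5↦8, 6↦5, 7↦9, 8↦8, 9↦1, 10↦9]  zeros at y ∈ {1}
  x = 10: [0↦8, 1↦5, 2↦3, 3↦1, 4↦9, 5↦4, 6↦7, 7↦6, 8↦0, 9↦10, 10↦2]  zeros at y ∈ {8}
Collecting zeros: affine points = {(0, 7), (1, 4), (2, 3), (4, 7), (5, 0), (6, 6), (8, 5), (9, 1), (10, 8)}.
Total count |C(F_11)_aff| = 9.


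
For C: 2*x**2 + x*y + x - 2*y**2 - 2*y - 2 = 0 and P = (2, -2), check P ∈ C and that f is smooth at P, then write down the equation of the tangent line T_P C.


Tangent line at P: 7*x + 8*y + 2 = 0.

Step 1: f(2, -2) = 0, so P lies on C.
Step 2: partial derivatives
  f_x(x, y) = 4*x + y + 1, f_y(x, y) = x - 4*y - 2.
  f_x(P) = 7, f_y(P) = 8 (gradient nonzero, so P is smooth).
Step 3: tangent line at P: 7·(x − 2) + 8·(y − -2) = 0.
Expanding: 7*x + 8*y + 2 = 0.


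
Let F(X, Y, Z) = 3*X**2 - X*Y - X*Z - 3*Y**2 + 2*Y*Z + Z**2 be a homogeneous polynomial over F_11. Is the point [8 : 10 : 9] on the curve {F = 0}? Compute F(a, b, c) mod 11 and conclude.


F(8,10,9) ≡ 1 (mod 11); P is NOT on the curve.

Evaluate F(8, 10, 9) term-by-term (mod 11).
  3*X**2 ↦ 3·64·1·1 = 192
  -X*Y ↦ -1·8·10·1 = -80
  -X*Z ↦ -1·8·1·9 = -72
  -3*Y**2 ↦ -3·1·100·1 = -300
  2*Y*Z ↦ 2·1·10·9 = 180
  Z**2 ↦ 1·1·1·81 = 81
Sum: F(8, 10, 9) = (192) + (-80) + (-72) + (-300) + (180) + (81) = 1.
Reducing mod 11: 1 ≡ 1 (mod 11).
Since F(a, b, c) ≡ 1 ≠ 0 (mod 11), P does NOT lie on the curve.


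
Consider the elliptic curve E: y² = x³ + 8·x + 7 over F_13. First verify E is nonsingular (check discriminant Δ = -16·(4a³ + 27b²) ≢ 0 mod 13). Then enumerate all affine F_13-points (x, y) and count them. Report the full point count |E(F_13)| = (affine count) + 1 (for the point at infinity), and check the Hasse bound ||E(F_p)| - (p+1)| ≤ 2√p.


Affine points = {(1, 4), (1, 9), (4, 5), (4, 8), (5, 4), (5, 9), (7, 4), (7, 9), (11, 3), (11, 10)}; affine count = 10; |E(F_13)| = 11.

Discriminant check: Δ ∝ 4a³ + 27b² = 4·8³ + 27·7² = 4·512 + 27·49 ≡ 4 (mod 13). Nonzero ⇒ E is nonsingular.
For each x ∈ F_13, compute rhs = x³ + 8·x + 7 mod 13, then count y ∈ F_13 with y² ≡ rhs.
  x = 0: rhs = 7, matching y values: none (0 points).
  x = 1: rhs = 3, matching y values: 4, 9 (2 points).
  x = 2: rhs = 5, matching y values: none (0 points).
  x = 3: rhs = 6, matching y values: none (0 points).
  x = 4: rhs = 12, matching y values: 5, 8 (2 points).
  x = 5: rhs = 3, matching y values: 4, 9 (2 points).
  x = 6: rhs = 11, matching y values: none (0 points).
  x = 7: rhs = 3, matching y values: 4, 9 (2 points).
  x = 8: rhs = 11, matching y values: none (0 points).
  x = 9: rhs = 2, matching y values: none (0 points).
  x = 10: rhs = 8, matching y values: none (0 points).
  x = 11: rhs = 9, matching y values: 3, 10 (2 points).
  x = 12: rhs = 11, matching y values: none (0 points).
Total affine count: 10.
Full point count |E(F_13)| = 10 + 1 = 11.
Hasse bound: |11 − (13+1)| = |-3| = 3 ≤ 2√13 ≈ 7.2111 ✓.


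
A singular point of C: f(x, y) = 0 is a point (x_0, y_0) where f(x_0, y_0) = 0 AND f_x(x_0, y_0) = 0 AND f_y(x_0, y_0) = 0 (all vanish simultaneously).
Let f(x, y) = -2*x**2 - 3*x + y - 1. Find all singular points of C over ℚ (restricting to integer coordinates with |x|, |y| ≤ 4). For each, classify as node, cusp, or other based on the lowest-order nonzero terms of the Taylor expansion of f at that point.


No singular points in the scanned grid; C is smooth there.

Compute partial derivatives:
  f_x = -4*x - 3.
  f_y = 1.
f_y = 1 is a nonzero constant, so f_y never vanishes: no point (x, y) can satisfy f = f_x = f_y = 0. In particular no (x, y) ∈ {−4, ..., 4}² is singular; the curve is smooth.


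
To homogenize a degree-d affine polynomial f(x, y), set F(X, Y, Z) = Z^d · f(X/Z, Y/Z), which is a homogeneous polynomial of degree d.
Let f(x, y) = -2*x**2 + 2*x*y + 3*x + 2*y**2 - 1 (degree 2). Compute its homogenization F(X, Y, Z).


F(X, Y, Z) = -2*X**2 + 2*X*Y + 3*X*Z + 2*Y**2 - Z**2

deg(f) = 2.
Substitute x = X/Z, y = Y/Z into f, then multiply by Z^2.
  monomial -2·x^2·y^0 ↦ -2·X^2·Y^0·Z^0.
  monomial 2·x^1·y^1 ↦ 2·X^1·Y^1·Z^0.
  monomial 3·x^1·y^0 ↦ 3·X^1·Y^0·Z^1.
  monomial 2·x^0·y^2 ↦ 2·X^0·Y^2·Z^0.
  monomial -1·x^0·y^0 ↦ -1·X^0·Y^0·Z^2.
Collecting: F(X, Y, Z) = -2*X**2 + 2*X*Y + 3*X*Z + 2*Y**2 - Z**2.


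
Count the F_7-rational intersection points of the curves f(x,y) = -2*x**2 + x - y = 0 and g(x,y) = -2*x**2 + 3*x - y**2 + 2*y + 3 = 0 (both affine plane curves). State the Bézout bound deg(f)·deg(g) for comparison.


Common zeros: ∅; count = 0; Bézout bound = 4.

deg(f) = 2, deg(g) = 2, so Bézout bound = 4.
Scan x ∈ F_7. For each x, list the y ∈ F_7 with f(x, y) ≡ 0 and those with g(x, y) ≡ 0 (mod 7); the common zeros in that column are the intersection.
  x = 0: f ≡ 0 at y ∈ {0}; g ≡ 0 at y ∈ {3, 6}; common: ∅.
  x = 1: f ≡ 0 at y ∈ {6}; g ≡ 0 at y ∈ ∅; common: ∅.
  x = 2: f ≡ 0 at y ∈ {1}; g ≡ 0 at y ∈ {4, 5}; common: ∅.
  x = 3: f ≡ 0 at y ∈ {6}; g ≡ 0 at y ∈ {4, 5}; common: ∅.
  x = 4: f ≡ 0 at y ∈ {0}; g ≡ 0 at y ∈ ∅; common: ∅.
  x = 5: f ≡ 0 at y ∈ {4}; g ≡ 0 at y ∈ {3, 6}; common: ∅.
  x = 6: f ≡ 0 at y ∈ {4}; g ≡ 0 at y ∈ ∅; common: ∅.
Collecting: common zeros = ∅, so the count is 0.
Comparison with the Bézout bound: 0 ≤ 4 = deg(f)·deg(g), as expected for curves with no common component (the affine F_7-count falls short of the bound because intersections may lie at infinity, over extension fields, or carry multiplicity).


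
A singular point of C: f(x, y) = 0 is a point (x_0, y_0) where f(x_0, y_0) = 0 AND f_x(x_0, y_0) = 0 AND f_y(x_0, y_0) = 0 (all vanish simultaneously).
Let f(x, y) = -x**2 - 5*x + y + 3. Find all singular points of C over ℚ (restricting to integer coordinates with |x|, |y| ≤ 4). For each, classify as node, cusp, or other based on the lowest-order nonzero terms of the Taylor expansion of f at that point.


No singular points in the scanned grid; C is smooth there.

Compute partial derivatives:
  f_x = -2*x - 5.
  f_y = 1.
f_y = 1 is a nonzero constant, so f_y never vanishes: no point (x, y) can satisfy f = f_x = f_y = 0. In particular no (x, y) ∈ {−4, ..., 4}² is singular; the curve is smooth.


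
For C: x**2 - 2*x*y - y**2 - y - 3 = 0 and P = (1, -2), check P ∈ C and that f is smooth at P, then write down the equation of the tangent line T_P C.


Tangent line at P: 6*x + y - 4 = 0.

Step 1: f(1, -2) = 0, so P lies on C.
Step 2: partial derivatives
  f_x(x, y) = 2*x - 2*y, f_y(x, y) = -2*x - 2*y - 1.
  f_x(P) = 6, f_y(P) = 1 (gradient nonzero, so P is smooth).
Step 3: tangent line at P: 6·(x − 1) + 1·(y − -2) = 0.
Expanding: 6*x + y - 4 = 0.


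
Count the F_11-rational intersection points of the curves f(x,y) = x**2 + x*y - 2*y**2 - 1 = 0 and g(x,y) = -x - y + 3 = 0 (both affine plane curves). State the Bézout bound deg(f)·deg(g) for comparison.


Common zeros: ∅; count = 0; Bézout bound = 2.

deg(f) = 2, deg(g) = 1, so Bézout bound = 2.
Scan x ∈ F_11. For each x, list the y ∈ F_11 with f(x, y) ≡ 0 and those with g(x, y) ≡ 0 (mod 11); the common zeros in that column are the intersection.
  x = 0: f ≡ 0 at y ∈ {4, 7}; g ≡ 0 at y ∈ {3}; common: ∅.
  x = 1: f ≡ 0 at y ∈ {0, 6}; g ≡ 0 at y ∈ {2}; common: ∅.
  x = 2: f ≡ 0 at y ∈ ∅; g ≡ 0 at y ∈ {1}; common: ∅.
  x = 3: f ≡ 0 at y ∈ ∅; g ≡ 0 at y ∈ {0}; common: ∅.
  x = 4: f ≡ 0 at y ∈ {6, 7}; g ≡ 0 at y ∈ {10}; common: ∅.
  x = 5: f ≡ 0 at y ∈ ∅; g ≡ 0 at y ∈ {9}; common: ∅.
  x = 6: f ≡ 0 at y ∈ ∅; g ≡ 0 at y ∈ {8}; common: ∅.
  x = 7: f ≡ 0 at y ∈ {4, 5}; g ≡ 0 at y ∈ {7}; common: ∅.
  x = 8: f ≡ 0 at y ∈ ∅; g ≡ 0 at y ∈ {6}; common: ∅.
  x = 9: f ≡ 0 at y ∈ ∅; g ≡ 0 at y ∈ {5}; common: ∅.
  x = 10: f ≡ 0 at y ∈ {0, 5}; g ≡ 0 at y ∈ {4}; common: ∅.
Collecting: common zeros = ∅, so the count is 0.
Comparison with the Bézout bound: 0 ≤ 2 = deg(f)·deg(g), as expected for curves with no common component (the affine F_11-count falls short of the bound because intersections may lie at infinity, over extension fields, or carry multiplicity).


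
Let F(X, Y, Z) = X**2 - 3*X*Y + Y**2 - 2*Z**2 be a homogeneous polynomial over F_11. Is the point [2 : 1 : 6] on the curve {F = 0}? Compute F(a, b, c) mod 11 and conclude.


F(2,1,6) ≡ 4 (mod 11); P is NOT on the curve.

Evaluate F(2, 1, 6) term-by-term (mod 11).
  X**2 ↦ 1·4·1·1 = 4
  -3*X*Y ↦ -3·2·1·1 = -6
  Y**2 ↦ 1·1·1·1 = 1
  -2*Z**2 ↦ -2·1·1·36 = -72
Sum: F(2, 1, 6) = (4) + (-6) + (1) + (-72) = -73.
Reducing mod 11: -73 ≡ 4 (mod 11).
Since F(a, b, c) ≡ 4 ≠ 0 (mod 11), P does NOT lie on the curve.


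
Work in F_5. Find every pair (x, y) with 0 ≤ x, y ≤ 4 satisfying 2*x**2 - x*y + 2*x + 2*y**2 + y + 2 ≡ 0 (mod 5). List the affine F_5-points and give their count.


Affine F_5-points: {(0, 1), (2, 1), (2, 2), (3, 2), (3, 4)}; count = 5.

For each of the 25 pairs (x, y) ∈ F_5², evaluate f(x, y) mod 5. Record the zeros.
  x = 0: [0↦2, 1↦0, 2↦2, 3↦3, 4↦3]  zeros at y ∈ {1}
  x = 1: [0↦1, 1↦3, 2↦4, 3↦4, 4↦3]  zeros at y ∈ ∅
  x = 2: [0↦4, 1↦0, 2↦0, 3↦4, 4↦2]  zeros at y ∈ {1, 2}
  x = 3: [0↦1, 1↦1, 2↦0, 3↦3, 4↦0]  zeros at y ∈ {2, 4}
  x = 4: [0↦2, 1↦1, 2↦4, 3↦1, 4↦2]  zeros at y ∈ ∅
Collecting zeros: affine points = {(0, 1), (2, 1), (2, 2), (3, 2), (3, 4)}.
Total count |C(F_5)_aff| = 5.


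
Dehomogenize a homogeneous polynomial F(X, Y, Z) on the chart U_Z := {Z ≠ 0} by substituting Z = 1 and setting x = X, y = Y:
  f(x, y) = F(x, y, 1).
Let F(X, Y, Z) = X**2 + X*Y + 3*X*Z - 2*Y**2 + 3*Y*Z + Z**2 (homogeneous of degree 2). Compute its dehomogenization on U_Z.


f(x, y) = x**2 + x*y + 3*x - 2*y**2 + 3*y + 1

On U_Z we set Z = 1. Each monomial c·X^i·Y^j·Z^k in F becomes c·x^i·y^j·1^k = c·x^i·y^j.
Substituting Z = 1: F(X, Y, 1) = x**2 + x*y + 3*x - 2*y**2 + 3*y + 1.
Note: deg(f) ≤ deg(F) = 2; strict inequality happens when F is divisible by Z (lost terms).


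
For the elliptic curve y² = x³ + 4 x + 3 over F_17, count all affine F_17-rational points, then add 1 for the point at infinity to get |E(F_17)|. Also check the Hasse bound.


Affine points = {(1, 5), (1, 12), (2, 6), (2, 11), (3, 5), (3, 12), (4, 7), (4, 10), (7, 0), (11, 1), (11, 16), (13, 5), (13, 12), (14, 7), (14, 10), (15, 2), (15, 15), (16, 7), (16, 10)}; affine count = 19; |E(F_17)| = 20.

Discriminant check: Δ ∝ 4a³ + 27b² = 4·4³ + 27·3² = 4·64 + 27·9 ≡ 6 (mod 17). Nonzero ⇒ E is nonsingular.
For each x ∈ F_17, compute rhs = x³ + 4·x + 3 mod 17, then count y ∈ F_17 with y² ≡ rhs.
  x = 0: rhs = 3, matching y values: none (0 points).
  x = 1: rhs = 8, matching y values: 5, 12 (2 points).
  x = 2: rhs = 2, matching y values: 6, 11 (2 points).
  x = 3: rhs = 8, matching y values: 5, 12 (2 points).
  x = 4: rhs = 15, matching y values: 7, 10 (2 points).
  x = 5: rhs = 12, matching y values: none (0 points).
  x = 6: rhs = 5, matching y values: none (0 points).
  x = 7: rhs = 0, matching y values: 0 (1 points).
  x = 8: rhs = 3, matching y values: none (0 points).
  x = 9: rhs = 3, matching y values: none (0 points).
  x = 10: rhs = 6, matching y values: none (0 points).
  x = 11: rhs = 1, matching y values: 1, 16 (2 points).
  x = 12: rhs = 11, matching y values: none (0 points).
  x = 13: rhs = 8, matching y values: 5, 12 (2 points).
  x = 14: rhs = 15, matching y values: 7, 10 (2 points).
  x = 15: rhs = 4, matching y values: 2, 15 (2 points).
  x = 16: rhs = 15, matching y values: 7, 10 (2 points).
Total affine count: 19.
Full point count |E(F_17)| = 19 + 1 = 20.
Hasse bound: |20 − (17+1)| = |2| = 2 ≤ 2√17 ≈ 8.2462 ✓.


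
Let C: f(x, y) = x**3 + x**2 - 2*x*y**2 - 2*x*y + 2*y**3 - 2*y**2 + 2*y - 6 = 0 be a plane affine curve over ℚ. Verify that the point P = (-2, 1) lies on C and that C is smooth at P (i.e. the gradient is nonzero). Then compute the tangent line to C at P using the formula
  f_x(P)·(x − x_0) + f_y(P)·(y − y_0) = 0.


Tangent line at P: 4*x + 16*y - 8 = 0.

Step 1: f(-2, 1) = 0, so P lies on C.
Step 2: partial derivatives
  f_x(x, y) = 3*x**2 + 2*x - 2*y**2 - 2*y, f_y(x, y) = -4*x*y - 2*x + 6*y**2 - 4*y + 2.
  f_x(P) = 4, f_y(P) = 16 (gradient nonzero, so P is smooth).
Step 3: tangent line at P: 4·(x − -2) + 16·(y − 1) = 0.
Expanding: 4*x + 16*y - 8 = 0.


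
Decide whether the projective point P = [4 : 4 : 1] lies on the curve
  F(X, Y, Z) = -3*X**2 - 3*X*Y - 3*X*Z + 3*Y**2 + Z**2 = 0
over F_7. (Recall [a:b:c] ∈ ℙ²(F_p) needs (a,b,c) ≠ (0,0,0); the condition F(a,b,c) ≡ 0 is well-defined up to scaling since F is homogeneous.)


F(4,4,1) ≡ 4 (mod 7); P is NOT on the curve.

Evaluate F(4, 4, 1) term-by-term (mod 7).
  -3*X**2 ↦ -3·16·1·1 = -48
  -3*X*Y ↦ -3·4·4·1 = -48
  -3*X*Z ↦ -3·4·1·1 = -12
  3*Y**2 ↦ 3·1·16·1 = 48
  Z**2 ↦ 1·1·1·1 = 1
Sum: F(4, 4, 1) = (-48) + (-48) + (-12) + (48) + (1) = -59.
Reducing mod 7: -59 ≡ 4 (mod 7).
Since F(a, b, c) ≡ 4 ≠ 0 (mod 7), P does NOT lie on the curve.


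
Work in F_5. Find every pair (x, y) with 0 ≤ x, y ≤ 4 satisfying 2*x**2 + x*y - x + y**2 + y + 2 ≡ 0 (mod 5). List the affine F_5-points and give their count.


Affine F_5-points: {(4, 0)}; count = 1.

For each of the 25 pairs (x, y) ∈ F_5², evaluate f(x, y) mod 5. Record the zeros.
  x = 0: [0↦2, 1↦4, 2↦3, 3↦4, 4↦2]  zeros at y ∈ ∅
  x = 1: [0↦3, 1↦1, 2↦1, 3↦3, 4↦2]  zeros at y ∈ ∅
  x = 2: [0↦3, 1↦2, 2↦3, 3↦1, 4↦1]  zeros at y ∈ ∅
  x = 3: [0↦2, 1↦2, 2↦4, 3↦3, 4↦4]  zeros at y ∈ ∅
  x = 4: [0↦0, 1↦1, 2↦4, 3↦4, 4↦1]  zeros at y ∈ {0}
Collecting zeros: affine points = {(4, 0)}.
Total count |C(F_5)_aff| = 1.


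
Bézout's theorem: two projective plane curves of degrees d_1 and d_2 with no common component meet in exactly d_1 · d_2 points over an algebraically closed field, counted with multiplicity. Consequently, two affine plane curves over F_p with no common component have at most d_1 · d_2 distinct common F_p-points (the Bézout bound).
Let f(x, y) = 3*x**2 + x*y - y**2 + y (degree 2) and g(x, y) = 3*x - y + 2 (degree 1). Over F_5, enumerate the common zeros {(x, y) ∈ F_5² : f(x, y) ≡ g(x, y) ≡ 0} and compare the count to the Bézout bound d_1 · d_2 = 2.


Common zeros: {(3, 1)}; count = 1; Bézout bound = 2.

deg(f) = 2, deg(g) = 1, so Bézout bound = 2.
Scan x ∈ F_5. For each x, list the y ∈ F_5 with f(x, y) ≡ 0 and those with g(x, y) ≡ 0 (mod 5); the common zeros in that column are the intersection.
  x = 0: f ≡ 0 at y ∈ {0, 1}; g ≡ 0 at y ∈ {2}; common: ∅.
  x = 1: f ≡ 0 at y ∈ {3, 4}; g ≡ 0 at y ∈ {0}; common: ∅.
  x = 2: f ≡ 0 at y ∈ ∅; g ≡ 0 at y ∈ {3}; common: ∅.
  x = 3: f ≡ 0 at y ∈ {1, 3}; g ≡ 0 at y ∈ {1}; common: {1}.
  x = 4: f ≡ 0 at y ∈ ∅; g ≡ 0 at y ∈ {4}; common: ∅.
Collecting: common zeros = {(3, 1)}, so the count is 1.
Comparison with the Bézout bound: 1 ≤ 2 = deg(f)·deg(g), as expected for curves with no common component (the affine F_5-count falls short of the bound because intersections may lie at infinity, over extension fields, or carry multiplicity).


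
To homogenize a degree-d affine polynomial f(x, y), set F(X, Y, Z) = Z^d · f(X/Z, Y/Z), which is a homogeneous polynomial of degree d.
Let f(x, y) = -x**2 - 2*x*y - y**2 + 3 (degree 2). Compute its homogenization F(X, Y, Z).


F(X, Y, Z) = -X**2 - 2*X*Y - Y**2 + 3*Z**2

deg(f) = 2.
Substitute x = X/Z, y = Y/Z into f, then multiply by Z^2.
  monomial -1·x^2·y^0 ↦ -1·X^2·Y^0·Z^0.
  monomial -2·x^1·y^1 ↦ -2·X^1·Y^1·Z^0.
  monomial -1·x^0·y^2 ↦ -1·X^0·Y^2·Z^0.
  monomial 3·x^0·y^0 ↦ 3·X^0·Y^0·Z^2.
Collecting: F(X, Y, Z) = -X**2 - 2*X*Y - Y**2 + 3*Z**2.


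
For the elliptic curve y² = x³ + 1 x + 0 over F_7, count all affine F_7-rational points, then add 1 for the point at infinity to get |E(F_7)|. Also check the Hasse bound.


Affine points = {(0, 0), (1, 3), (1, 4), (3, 3), (3, 4), (5, 2), (5, 5)}; affine count = 7; |E(F_7)| = 8.

Discriminant check: Δ ∝ 4a³ + 27b² = 4·1³ + 27·0² = 4·1 + 27·0 ≡ 4 (mod 7). Nonzero ⇒ E is nonsingular.
For each x ∈ F_7, compute rhs = x³ + 1·x + 0 mod 7, then count y ∈ F_7 with y² ≡ rhs.
  x = 0: rhs = 0, matching y values: 0 (1 points).
  x = 1: rhs = 2, matching y values: 3, 4 (2 points).
  x = 2: rhs = 3, matching y values: none (0 points).
  x = 3: rhs = 2, matching y values: 3, 4 (2 points).
  x = 4: rhs = 5, matching y values: none (0 points).
  x = 5: rhs = 4, matching y values: 2, 5 (2 points).
  x = 6: rhs = 5, matching y values: none (0 points).
Total affine count: 7.
Full point count |E(F_7)| = 7 + 1 = 8.
Hasse bound: |8 − (7+1)| = |0| = 0 ≤ 2√7 ≈ 5.2915 ✓.


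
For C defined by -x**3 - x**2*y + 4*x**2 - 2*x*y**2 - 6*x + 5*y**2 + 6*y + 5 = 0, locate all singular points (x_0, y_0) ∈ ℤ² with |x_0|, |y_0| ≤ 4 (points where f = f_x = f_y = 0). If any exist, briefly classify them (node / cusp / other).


Singular points: {(2, -1)}; classification: node.

Compute partial derivatives:
  f_x = -3*x**2 - 2*x*y + 8*x - 2*y**2 - 6.
  f_y = -x**2 - 4*x*y + 10*y + 6.
Scan x_0 ∈ {−4, ..., 4}. For each x_0, f_y(x_0, y) is a polynomial in y; find its integer roots y ∈ {−4, ..., 4}, then test f_x and f at those candidates.
  x = -4: f_y(-4, y) = 26*y - 10; no integer root y with |y| ≤ 4.
  x = -3: f_y(-3, y) = 22*y - 3; no integer root y with |y| ≤ 4.
  x = -2: f_y(-2, y) = 18*y + 2; no integer root y with |y| ≤ 4.
  x = -1: f_y(-1, y) = 14*y + 5; no integer root y with |y| ≤ 4.
  x = 0: f_y(0, y) = 10*y + 6; no integer root y with |y| ≤ 4.
  x = 1: f_y(1, y) = 6*y + 5; no integer root y with |y| ≤ 4.
  x = 2: f_y(2, y) = 2*y + 2; vanishes at y ∈ {-1}. (2, -1): f_x = 0, f = 0 — SINGULAR.
  x = 3: f_y(3, y) = -2*y - 3; no integer root y with |y| ≤ 4.
  x = 4: f_y(4, y) = -6*y - 10; no integer root y with |y| ≤ 4.
Only singular point on the grid: (2, -1).
Classify: substitute x = 2 + u, y = -1 + v and expand: f = -u**3 - u**2*v - u**2 - 2*u*v**2 + v**2.
No constant or linear terms (consistent with a singular point). Quadratic part: -u**2 + v**2. Cubic part: -u**3 - u**2*v - 2*u*v**2.
The quadratic part v**2 - u**2 = (v − u)(v + u) splits into two distinct linear factors, so there are two distinct tangent lines y − -1 = ±(x − 2) — this is a node (ordinary double point).
Classification: node.


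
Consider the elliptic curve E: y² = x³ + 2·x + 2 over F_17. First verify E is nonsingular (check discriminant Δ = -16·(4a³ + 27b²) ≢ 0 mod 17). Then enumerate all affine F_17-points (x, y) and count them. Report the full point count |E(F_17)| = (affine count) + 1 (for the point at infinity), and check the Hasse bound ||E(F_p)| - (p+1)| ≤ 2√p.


Affine points = {(0, 6), (0, 11), (3, 1), (3, 16), (5, 1), (5, 16), (6, 3), (6, 14), (7, 6), (7, 11), (9, 1), (9, 16), (10, 6), (10, 11), (13, 7), (13, 10), (16, 4), (16, 13)}; affine count = 18; |E(F_17)| = 19.

Discriminant check: Δ ∝ 4a³ + 27b² = 4·2³ + 27·2² = 4·8 + 27·4 ≡ 4 (mod 17). Nonzero ⇒ E is nonsingular.
For each x ∈ F_17, compute rhs = x³ + 2·x + 2 mod 17, then count y ∈ F_17 with y² ≡ rhs.
  x = 0: rhs = 2, matching y values: 6, 11 (2 points).
  x = 1: rhs = 5, matching y values: none (0 points).
  x = 2: rhs = 14, matching y values: none (0 points).
  x = 3: rhs = 1, matching y values: 1, 16 (2 points).
  x = 4: rhs = 6, matching y values: none (0 points).
  x = 5: rhs = 1, matching y values: 1, 16 (2 points).
  x = 6: rhs = 9, matching y values: 3, 14 (2 points).
  x = 7: rhs = 2, matching y values: 6, 11 (2 points).
  x = 8: rhs = 3, matching y values: none (0 points).
  x = 9: rhs = 1, matching y values: 1, 16 (2 points).
  x = 10: rhs = 2, matching y values: 6, 11 (2 points).
  x = 11: rhs = 12, matching y values: none (0 points).
  x = 12: rhs = 3, matching y values: none (0 points).
  x = 13: rhs = 15, matching y values: 7, 10 (2 points).
  x = 14: rhs = 3, matching y values: none (0 points).
  x = 15: rhs = 7, matching y values: none (0 points).
  x = 16: rhs = 16, matching y values: 4, 13 (2 points).
Total affine count: 18.
Full point count |E(F_17)| = 18 + 1 = 19.
Hasse bound: |19 − (17+1)| = |1| = 1 ≤ 2√17 ≈ 8.2462 ✓.


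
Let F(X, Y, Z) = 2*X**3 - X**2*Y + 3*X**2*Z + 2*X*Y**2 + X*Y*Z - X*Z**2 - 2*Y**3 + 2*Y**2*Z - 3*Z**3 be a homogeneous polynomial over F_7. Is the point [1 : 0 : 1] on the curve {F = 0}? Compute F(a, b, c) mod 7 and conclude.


F(1,0,1) ≡ 1 (mod 7); P is NOT on the curve.

Evaluate F(1, 0, 1) term-by-term (mod 7).
  2*X**3 ↦ 2·1·1·1 = 2
  -X**2*Y ↦ -1·1·0·1 = 0
  3*X**2*Z ↦ 3·1·1·1 = 3
  2*X*Y**2 ↦ 2·1·0·1 = 0
  X*Y*Z ↦ 1·1·0·1 = 0
  -X*Z**2 ↦ -1·1·1·1 = -1
  -2*Y**3 ↦ -2·1·0·1 = 0
  2*Y**2*Z ↦ 2·1·0·1 = 0
  -3*Z**3 ↦ -3·1·1·1 = -3
Sum: F(1, 0, 1) = (2) + (0) + (3) + (0) + (0) + (-1) + (0) + (0) + (-3) = 1.
Reducing mod 7: 1 ≡ 1 (mod 7).
Since F(a, b, c) ≡ 1 ≠ 0 (mod 7), P does NOT lie on the curve.


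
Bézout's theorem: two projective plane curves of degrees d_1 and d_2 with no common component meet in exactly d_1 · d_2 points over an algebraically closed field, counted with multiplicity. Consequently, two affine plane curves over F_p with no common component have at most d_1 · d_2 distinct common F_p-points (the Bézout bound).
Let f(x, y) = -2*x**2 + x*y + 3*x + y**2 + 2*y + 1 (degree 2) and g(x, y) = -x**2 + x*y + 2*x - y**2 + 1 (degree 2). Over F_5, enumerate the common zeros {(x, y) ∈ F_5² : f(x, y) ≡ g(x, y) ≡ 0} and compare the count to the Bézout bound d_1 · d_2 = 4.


Common zeros: {(0, 4), (1, 4)}; count = 2; Bézout bound = 4.

deg(f) = 2, deg(g) = 2, so Bézout bound = 4.
Scan x ∈ F_5. For each x, list the y ∈ F_5 with f(x, y) ≡ 0 and those with g(x, y) ≡ 0 (mod 5); the common zeros in that column are the intersection.
  x = 0: f ≡ 0 at y ∈ {4}; g ≡ 0 at y ∈ {1, 4}; common: {4}.
  x = 1: f ≡ 0 at y ∈ {3, 4}; g ≡ 0 at y ∈ {2, 4}; common: {4}.
  x = 2: f ≡ 0 at y ∈ {3}; g ≡ 0 at y ∈ ∅; common: ∅.
  x = 3: f ≡ 0 at y ∈ ∅; g ≡ 0 at y ∈ {1, 2}; common: ∅.
  x = 4: f ≡ 0 at y ∈ ∅; g ≡ 0 at y ∈ ∅; common: ∅.
Collecting: common zeros = {(0, 4), (1, 4)}, so the count is 2.
Comparison with the Bézout bound: 2 ≤ 4 = deg(f)·deg(g), as expected for curves with no common component (the affine F_5-count falls short of the bound because intersections may lie at infinity, over extension fields, or carry multiplicity).


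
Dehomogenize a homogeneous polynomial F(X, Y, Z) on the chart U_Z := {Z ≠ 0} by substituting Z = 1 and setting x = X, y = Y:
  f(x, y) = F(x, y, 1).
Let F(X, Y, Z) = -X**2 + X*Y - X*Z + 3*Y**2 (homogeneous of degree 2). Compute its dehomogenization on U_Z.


f(x, y) = -x**2 + x*y - x + 3*y**2

On U_Z we set Z = 1. Each monomial c·X^i·Y^j·Z^k in F becomes c·x^i·y^j·1^k = c·x^i·y^j.
Substituting Z = 1: F(X, Y, 1) = -x**2 + x*y - x + 3*y**2.
Note: deg(f) ≤ deg(F) = 2; strict inequality happens when F is divisible by Z (lost terms).


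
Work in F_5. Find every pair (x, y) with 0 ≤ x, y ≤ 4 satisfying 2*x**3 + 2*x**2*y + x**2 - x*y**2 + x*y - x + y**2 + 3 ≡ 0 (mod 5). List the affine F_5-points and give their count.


Affine F_5-points: {(1, 0), (2, 1), (2, 4), (3, 4)}; count = 4.

For each of the 25 pairs (x, y) ∈ F_5², evaluate f(x, y) mod 5. Record the zeros.
  x = 0: [0↦3, 1↦4, 2↦2, 3↦2, 4↦4]  zeros at y ∈ ∅
  x = 1: [0↦0, 1↦3, 2↦1, 3↦4, 4↦2]  zeros at y ∈ {0}
  x = 2: [0↦1, 1↦0, 2↦2, 3↦2, 4↦0]  zeros at y ∈ {1, 4}
  x = 3: [0↦3, 1↦2, 2↦2, 3↦3, 4↦0]  zeros at y ∈ {4}
  x = 4: [0↦3, 1↦1, 2↦3, 3↦4, 4↦4]  zeros at y ∈ ∅
Collecting zeros: affine points = {(1, 0), (2, 1), (2, 4), (3, 4)}.
Total count |C(F_5)_aff| = 4.


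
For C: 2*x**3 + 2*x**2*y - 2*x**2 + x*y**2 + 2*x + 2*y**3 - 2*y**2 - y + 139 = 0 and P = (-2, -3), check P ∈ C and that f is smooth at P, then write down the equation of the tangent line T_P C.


Tangent line at P: 67*x + 85*y + 389 = 0.

Step 1: f(-2, -3) = 0, so P lies on C.
Step 2: partial derivatives
  f_x(x, y) = 6*x**2 + 4*x*y - 4*x + y**2 + 2, f_y(x, y) = 2*x**2 + 2*x*y + 6*y**2 - 4*y - 1.
  f_x(P) = 67, f_y(P) = 85 (gradient nonzero, so P is smooth).
Step 3: tangent line at P: 67·(x − -2) + 85·(y − -3) = 0.
Expanding: 67*x + 85*y + 389 = 0.


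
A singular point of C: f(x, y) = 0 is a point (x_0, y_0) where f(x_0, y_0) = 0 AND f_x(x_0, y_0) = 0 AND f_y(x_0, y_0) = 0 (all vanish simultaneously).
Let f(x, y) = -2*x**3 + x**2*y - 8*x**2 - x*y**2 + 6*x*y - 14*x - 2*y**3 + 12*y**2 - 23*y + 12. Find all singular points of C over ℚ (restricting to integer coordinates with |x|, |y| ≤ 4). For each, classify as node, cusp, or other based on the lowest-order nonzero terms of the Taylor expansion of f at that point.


Singular points: {(-1, 2)}; classification: cusp.

Compute partial derivatives:
  f_x = -6*x**2 + 2*x*y - 16*x - y**2 + 6*y - 14.
  f_y = x**2 - 2*x*y + 6*x - 6*y**2 + 24*y - 23.
Scan x_0 ∈ {−4, ..., 4}. For each x_0, f_y(x_0, y) is a polynomial in y; find its integer roots y ∈ {−4, ..., 4}, then test f_x and f at those candidates.
  x = -4: f_y(-4, y) = -6*y**2 + 32*y - 31; no integer root y with |y| ≤ 4.
  x = -3: f_y(-3, y) = -6*y**2 + 30*y - 32; no integer root y with |y| ≤ 4.
  x = -2: f_y(-2, y) = -6*y**2 + 28*y - 31; no integer root y with |y| ≤ 4.
  x = -1: f_y(-1, y) = -6*y**2 + 26*y - 28; vanishes at y ∈ {2}. (-1, 2): f_x = 0, f = 0 — SINGULAR.
  x = 0: f_y(0, y) = -6*y**2 + 24*y - 23; no integer root y with |y| ≤ 4.
  x = 1: f_y(1, y) = -6*y**2 + 22*y - 16; vanishes at y ∈ {1}. (1, 1): f_x = -29 ≠ 0.
  x = 2: f_y(2, y) = -6*y**2 + 20*y - 7; no integer root y with |y| ≤ 4.
  x = 3: f_y(3, y) = -6*y**2 + 18*y + 4; no integer root y with |y| ≤ 4.
  x = 4: f_y(4, y) = -6*y**2 + 16*y + 17; no integer root y with |y| ≤ 4.
Only singular point on the grid: (-1, 2).
Classify: substitute x = -1 + u, y = 2 + v and expand: f = -2*u**3 + u**2*v - u*v**2 - 2*v**3 + v**2.
No constant or linear terms (consistent with a singular point). Quadratic part: v**2. Cubic part: -2*u**3 + u**2*v - u*v**2 - 2*v**3.
The quadratic part v**2 is a perfect square, so there is a single (double) tangent line v = 0, i.e. y = 2. Restricting the cubic part to that line (v = 0) leaves -2*u**3 ≠ 0, so f is not divisible by v and the branch is v² ≈ 2*u**3 to lowest order — this is a cusp.
Classification: cusp.


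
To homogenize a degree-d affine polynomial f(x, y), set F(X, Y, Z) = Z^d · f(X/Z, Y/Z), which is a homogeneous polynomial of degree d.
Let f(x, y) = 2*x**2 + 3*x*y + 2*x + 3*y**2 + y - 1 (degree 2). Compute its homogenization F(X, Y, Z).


F(X, Y, Z) = 2*X**2 + 3*X*Y + 2*X*Z + 3*Y**2 + Y*Z - Z**2

deg(f) = 2.
Substitute x = X/Z, y = Y/Z into f, then multiply by Z^2.
  monomial 2·x^2·y^0 ↦ 2·X^2·Y^0·Z^0.
  monomial 3·x^1·y^1 ↦ 3·X^1·Y^1·Z^0.
  monomial 2·x^1·y^0 ↦ 2·X^1·Y^0·Z^1.
  monomial 3·x^0·y^2 ↦ 3·X^0·Y^2·Z^0.
  monomial 1·x^0·y^1 ↦ 1·X^0·Y^1·Z^1.
  monomial -1·x^0·y^0 ↦ -1·X^0·Y^0·Z^2.
Collecting: F(X, Y, Z) = 2*X**2 + 3*X*Y + 2*X*Z + 3*Y**2 + Y*Z - Z**2.


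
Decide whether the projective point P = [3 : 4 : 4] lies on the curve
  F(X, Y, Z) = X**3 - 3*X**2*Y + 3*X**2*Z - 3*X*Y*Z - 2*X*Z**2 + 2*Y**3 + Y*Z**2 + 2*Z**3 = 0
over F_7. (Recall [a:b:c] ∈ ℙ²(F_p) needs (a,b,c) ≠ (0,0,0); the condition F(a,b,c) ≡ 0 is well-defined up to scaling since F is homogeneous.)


F(3,4,4) ≡ 2 (mod 7); P is NOT on the curve.

Evaluate F(3, 4, 4) term-by-term (mod 7).
  X**3 ↦ 1·27·1·1 = 27
  -3*X**2*Y ↦ -3·9·4·1 = -108
  3*X**2*Z ↦ 3·9·1·4 = 108
  -3*X*Y*Z ↦ -3·3·4·4 = -144
  -2*X*Z**2 ↦ -2·3·1·16 = -96
  2*Y**3 ↦ 2·1·64·1 = 128
  Y*Z**2 ↦ 1·1·4·16 = 64
  2*Z**3 ↦ 2·1·1·64 = 128
Sum: F(3, 4, 4) = (27) + (-108) + (108) + (-144) + (-96) + (128) + (64) + (128) = 107.
Reducing mod 7: 107 ≡ 2 (mod 7).
Since F(a, b, c) ≡ 2 ≠ 0 (mod 7), P does NOT lie on the curve.


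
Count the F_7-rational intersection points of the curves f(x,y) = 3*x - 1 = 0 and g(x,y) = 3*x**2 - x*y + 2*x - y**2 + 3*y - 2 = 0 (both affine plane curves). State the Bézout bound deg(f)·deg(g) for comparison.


Common zeros: {(5, 6)}; count = 1; Bézout bound = 2.

deg(f) = 1, deg(g) = 2, so Bézout bound = 2.
Scan x ∈ F_7. For each x, list the y ∈ F_7 with f(x, y) ≡ 0 and those with g(x, y) ≡ 0 (mod 7); the common zeros in that column are the intersection.
  x = 0: f ≡ 0 at y ∈ ∅; g ≡ 0 at y ∈ {1, 2}; common: ∅.
  x = 1: f ≡ 0 at y ∈ ∅; g ≡ 0 at y ∈ {3, 6}; common: ∅.
  x = 2: f ≡ 0 at y ∈ ∅; g ≡ 0 at y ∈ {0, 1}; common: ∅.
  x = 3: f ≡ 0 at y ∈ ∅; g ≡ 0 at y ∈ ∅; common: ∅.
  x = 4: f ≡ 0 at y ∈ ∅; g ≡ 0 at y ∈ {3}; common: ∅.
  x = 5: f ≡ 0 at y ∈ {0, 1, 2, 3, 4, 5, 6}; g ≡ 0 at y ∈ {6}; common: {6}.
  x = 6: f ≡ 0 at y ∈ ∅; g ≡ 0 at y ∈ ∅; common: ∅.
Collecting: common zeros = {(5, 6)}, so the count is 1.
Comparison with the Bézout bound: 1 ≤ 2 = deg(f)·deg(g), as expected for curves with no common component (the affine F_7-count falls short of the bound because intersections may lie at infinity, over extension fields, or carry multiplicity).


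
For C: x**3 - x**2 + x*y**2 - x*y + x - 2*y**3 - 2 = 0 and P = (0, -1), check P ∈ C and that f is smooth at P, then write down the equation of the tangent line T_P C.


Tangent line at P: 3*x - 6*y - 6 = 0.

Step 1: f(0, -1) = 0, so P lies on C.
Step 2: partial derivatives
  f_x(x, y) = 3*x**2 - 2*x + y**2 - y + 1, f_y(x, y) = 2*x*y - x - 6*y**2.
  f_x(P) = 3, f_y(P) = -6 (gradient nonzero, so P is smooth).
Step 3: tangent line at P: 3·(x − 0) + -6·(y − -1) = 0.
Expanding: 3*x - 6*y - 6 = 0.


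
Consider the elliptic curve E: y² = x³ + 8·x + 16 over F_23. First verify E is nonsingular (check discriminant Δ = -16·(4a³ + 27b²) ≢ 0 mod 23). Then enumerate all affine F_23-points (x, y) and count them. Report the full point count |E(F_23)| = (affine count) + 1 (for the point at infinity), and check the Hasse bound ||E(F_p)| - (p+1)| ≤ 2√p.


Affine points = {(0, 4), (0, 19), (1, 5), (1, 18), (6, 2), (6, 21), (7, 1), (7, 22), (9, 9), (9, 14), (11, 3), (11, 20), (12, 0), (16, 10), (16, 13), (18, 9), (18, 14), (19, 9), (19, 14)}; affine count = 19; |E(F_23)| = 20.

Discriminant check: Δ ∝ 4a³ + 27b² = 4·8³ + 27·16² = 4·512 + 27·256 ≡ 13 (mod 23). Nonzero ⇒ E is nonsingular.
For each x ∈ F_23, compute rhs = x³ + 8·x + 16 mod 23, then count y ∈ F_23 with y² ≡ rhs.
  x = 0: rhs = 16, matching y values: 4, 19 (2 points).
  x = 1: rhs = 2, matching y values: 5, 18 (2 points).
  x = 2: rhs = 17, matching y values: none (0 points).
  x = 3: rhs = 21, matching y values: none (0 points).
  x = 4: rhs = 20, matching y values: none (0 points).
  x = 5: rhs = 20, matching y values: none (0 points).
  x = 6: rhs = 4, matching y values: 2, 21 (2 points).
  x = 7: rhs = 1, matching y values: 1, 22 (2 points).
  x = 8: rhs = 17, matching y values: none (0 points).
  x = 9: rhs = 12, matching y values: 9, 14 (2 points).
  x = 10: rhs = 15, matching y values: none (0 points).
  x = 11: rhs = 9, matching y values: 3, 20 (2 points).
  x = 12: rhs = 0, matching y values: 0 (1 points).
  x = 13: rhs = 17, matching y values: none (0 points).
  x = 14: rhs = 20, matching y values: none (0 points).
  x = 15: rhs = 15, matching y values: none (0 points).
  x = 16: rhs = 8, matching y values: 10, 13 (2 points).
  x = 17: rhs = 5, matching y values: none (0 points).
  x = 18: rhs = 12, matching y values: 9, 14 (2 points).
  x = 19: rhs = 12, matching y values: 9, 14 (2 points).
  x = 20: rhs = 11, matching y values: none (0 points).
  x = 21: rhs = 15, matching y values: none (0 points).
  x = 22: rhs = 7, matching y values: none (0 points).
Total affine count: 19.
Full point count |E(F_23)| = 19 + 1 = 20.
Hasse bound: |20 − (23+1)| = |-4| = 4 ≤ 2√23 ≈ 9.5917 ✓.


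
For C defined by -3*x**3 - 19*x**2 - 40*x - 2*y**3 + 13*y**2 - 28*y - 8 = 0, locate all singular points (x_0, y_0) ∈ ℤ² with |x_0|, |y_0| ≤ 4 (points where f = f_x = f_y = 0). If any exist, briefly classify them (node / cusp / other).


Singular points: {(-2, 2)}; classification: node.

Compute partial derivatives:
  f_x = -9*x**2 - 38*x - 40.
  f_y = -6*y**2 + 26*y - 28.
Scan x_0 ∈ {−4, ..., 4}. For each x_0, f_y(x_0, y) is a polynomial in y; find its integer roots y ∈ {−4, ..., 4}, then test f_x and f at those candidates.
  x = -4: f_y(-4, y) = -6*y**2 + 26*y - 28; vanishes at y ∈ {2}. (-4, 2): f_x = -32 ≠ 0.
  x = -3: f_y(-3, y) = -6*y**2 + 26*y - 28; vanishes at y ∈ {2}. (-3, 2): f_x = -7 ≠ 0.
  x = -2: f_y(-2, y) = -6*y**2 + 26*y - 28; vanishes at y ∈ {2}. (-2, 2): f_x = 0, f = 0 — SINGULAR.
  x = -1: f_y(-1, y) = -6*y**2 + 26*y - 28; vanishes at y ∈ {2}. (-1, 2): f_x = -11 ≠ 0.
  x = 0: f_y(0, y) = -6*y**2 + 26*y - 28; vanishes at y ∈ {2}. (0, 2): f_x = -40 ≠ 0.
  x = 1: f_y(1, y) = -6*y**2 + 26*y - 28; vanishes at y ∈ {2}. (1, 2): f_x = -87 ≠ 0.
  x = 2: f_y(2, y) = -6*y**2 + 26*y - 28; vanishes at y ∈ {2}. (2, 2): f_x = -152 ≠ 0.
  x = 3: f_y(3, y) = -6*y**2 + 26*y - 28; vanishes at y ∈ {2}. (3, 2): f_x = -235 ≠ 0.
  x = 4: f_y(4, y) = -6*y**2 + 26*y - 28; vanishes at y ∈ {2}. (4, 2): f_x = -336 ≠ 0.
Only singular point on the grid: (-2, 2).
Classify: substitute x = -2 + u, y = 2 + v and expand: f = -3*u**3 - u**2 - 2*v**3 + v**2.
No constant or linear terms (consistent with a singular point). Quadratic part: -u**2 + v**2. Cubic part: -3*u**3 - 2*v**3.
The quadratic part v**2 - u**2 = (v − u)(v + u) splits into two distinct linear factors, so there are two distinct tangent lines y − 2 = ±(x − -2) — this is a node (ordinary double point).
Classification: node.


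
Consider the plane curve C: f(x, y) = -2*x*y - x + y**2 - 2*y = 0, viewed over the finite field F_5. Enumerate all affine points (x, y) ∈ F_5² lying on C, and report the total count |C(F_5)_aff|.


Affine F_5-points: {(0, 0), (0, 2), (1, 2), (2, 2), (2, 4), (3, 1), (3, 2), (4, 2), (4, 3)}; count = 9.

For each of the 25 pairs (x, y) ∈ F_5², evaluate f(x, y) mod 5. Record the zeros.
  x = 0: [0↦0, 1↦4, 2↦0, 3↦3, 4↦3]  zeros at y ∈ {0, 2}
  x = 1: [0↦4, 1↦1, 2↦0, 3↦1, 4↦4]  zeros at y ∈ {2}
  x = 2: [0↦3, 1↦3, 2↦0, 3↦4, 4↦0]  zeros at y ∈ {2, 4}
  x = 3: [0↦2, 1↦0, 2↦0, 3↦2, 4↦1]  zeros at y ∈ {1, 2}
  x = 4: [0↦1, 1↦2, 2↦0, 3↦0, 4↦2]  zeros at y ∈ {2, 3}
Collecting zeros: affine points = {(0, 0), (0, 2), (1, 2), (2, 2), (2, 4), (3, 1), (3, 2), (4, 2), (4, 3)}.
Total count |C(F_5)_aff| = 9.


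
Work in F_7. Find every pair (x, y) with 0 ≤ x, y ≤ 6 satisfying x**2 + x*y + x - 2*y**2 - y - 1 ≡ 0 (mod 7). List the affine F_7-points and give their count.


Affine F_7-points: {(0, 5), (1, 2), (1, 5), (3, 2), (3, 6), (4, 6)}; count = 6.

For each of the 49 pairs (x, y) ∈ F_7², evaluate f(x, y) mod 7. Record the zeros.
  x = 0: [0↦6, 1↦3, 2↦3, 3↦6, 4↦5, 5↦0, 6↦5]  zeros at y ∈ {5}
  x = 1: [0↦1, 1↦6, 2↦0, 3↦4, 4↦4, 5↦0, 6↦6]  zeros at y ∈ {2, 5}
  x = 2: [0↦5, 1↦4, 2↦6, 3↦4, 4↦5, 5↦2, 6↦2]  zeros at y ∈ ∅
  x = 3: [0↦4, 1↦4, 2↦0, 3↦6, 4↦1, 5↦6, 6↦0]  zeros at y ∈ {2, 6}
  x = 4: [0↦5, 1↦6, 2↦3, 3↦3, 4↦6, 5↦5, 6↦0]  zeros at y ∈ {6}
  x = 5: [0↦1, 1↦3, 2↦1, 3↦2, 4↦6, 5↦6, 6↦2]  zeros at y ∈ ∅
  x = 6: [0↦6, 1↦2, 2↦1, 3↦3, 4↦1, 5↦2, 6↦6]  zeros at y ∈ ∅
Collecting zeros: affine points = {(0, 5), (1, 2), (1, 5), (3, 2), (3, 6), (4, 6)}.
Total count |C(F_7)_aff| = 6.


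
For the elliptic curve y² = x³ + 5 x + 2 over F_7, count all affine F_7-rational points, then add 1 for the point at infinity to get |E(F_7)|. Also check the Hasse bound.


Affine points = {(0, 3), (0, 4), (1, 1), (1, 6), (3, 3), (3, 4), (4, 3), (4, 4)}; affine count = 8; |E(F_7)| = 9.

Discriminant check: Δ ∝ 4a³ + 27b² = 4·5³ + 27·2² = 4·125 + 27·4 ≡ 6 (mod 7). Nonzero ⇒ E is nonsingular.
For each x ∈ F_7, compute rhs = x³ + 5·x + 2 mod 7, then count y ∈ F_7 with y² ≡ rhs.
  x = 0: rhs = 2, matching y values: 3, 4 (2 points).
  x = 1: rhs = 1, matching y values: 1, 6 (2 points).
  x = 2: rhs = 6, matching y values: none (0 points).
  x = 3: rhs = 2, matching y values: 3, 4 (2 points).
  x = 4: rhs = 2, matching y values: 3, 4 (2 points).
  x = 5: rhs = 5, matching y values: none (0 points).
  x = 6: rhs = 3, matching y values: none (0 points).
Total affine count: 8.
Full point count |E(F_7)| = 8 + 1 = 9.
Hasse bound: |9 − (7+1)| = |1| = 1 ≤ 2√7 ≈ 5.2915 ✓.


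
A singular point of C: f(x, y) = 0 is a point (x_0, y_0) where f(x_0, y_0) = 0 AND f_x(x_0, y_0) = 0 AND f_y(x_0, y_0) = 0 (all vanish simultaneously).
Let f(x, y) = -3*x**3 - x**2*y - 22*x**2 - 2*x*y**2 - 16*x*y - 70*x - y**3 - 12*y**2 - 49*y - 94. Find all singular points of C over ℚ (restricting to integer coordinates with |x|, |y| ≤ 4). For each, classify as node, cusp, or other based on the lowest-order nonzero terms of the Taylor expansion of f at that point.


Singular points: {(-2, -3)}; classification: node.

Compute partial derivatives:
  f_x = -9*x**2 - 2*x*y - 44*x - 2*y**2 - 16*y - 70.
  f_y = -x**2 - 4*x*y - 16*x - 3*y**2 - 24*y - 49.
Scan x_0 ∈ {−4, ..., 4}. For each x_0, f_y(x_0, y) is a polynomial in y; find its integer roots y ∈ {−4, ..., 4}, then test f_x and f at those candidates.
  x = -4: f_y(-4, y) = -3*y**2 - 8*y - 1; no integer root y with |y| ≤ 4.
  x = -3: f_y(-3, y) = -3*y**2 - 12*y - 10; no integer root y with |y| ≤ 4.
  x = -2: f_y(-2, y) = -3*y**2 - 16*y - 21; vanishes at y ∈ {-3}. (-2, -3): f_x = 0, f = 0 — SINGULAR.
  x = -1: f_y(-1, y) = -3*y**2 - 20*y - 34; no integer root y with |y| ≤ 4.
  x = 0: f_y(0, y) = -3*y**2 - 24*y - 49; no integer root y with |y| ≤ 4.
  x = 1: f_y(1, y) = -3*y**2 - 28*y - 66; no integer root y with |y| ≤ 4.
  x = 2: f_y(2, y) = -3*y**2 - 32*y - 85; no integer root y with |y| ≤ 4.
  x = 3: f_y(3, y) = -3*y**2 - 36*y - 106; no integer root y with |y| ≤ 4.
  x = 4: f_y(4, y) = -3*y**2 - 40*y - 129; no integer root y with |y| ≤ 4.
Only singular point on the grid: (-2, -3).
Classify: substitute x = -2 + u, y = -3 + v and expand: f = -3*u**3 - u**2*v - u**2 - 2*u*v**2 - v**3 + v**2.
No constant or linear terms (consistent with a singular point). Quadratic part: -u**2 + v**2. Cubic part: -3*u**3 - u**2*v - 2*u*v**2 - v**3.
The quadratic part v**2 - u**2 = (v − u)(v + u) splits into two distinct linear factors, so there are two distinct tangent lines y − -3 = ±(x − -2) — this is a node (ordinary double point).
Classification: node.
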